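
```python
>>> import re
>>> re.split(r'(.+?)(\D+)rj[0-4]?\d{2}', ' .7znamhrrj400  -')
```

['', ' .7', 'znamhr', '  -']

This matches one or more of any character (lazy) (captured); then one or more of a non-digit (captured); then the literal 'rj', then optionally a character in [0-4], then exactly 2 of a digit.
Because the pattern has a capturing group, `split` also inserts each captured text between the pieces.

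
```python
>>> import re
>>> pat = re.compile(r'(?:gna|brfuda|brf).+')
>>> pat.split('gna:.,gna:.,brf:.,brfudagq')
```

['', '']

Matches to split on: at [0:26] → 'gna:.,gna:.,brf:.,brfudagq'.
`split` removes every match and returns the 2 fragments in between.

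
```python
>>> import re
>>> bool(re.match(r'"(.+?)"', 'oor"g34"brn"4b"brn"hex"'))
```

`re.match` only tries the pattern at the start of the string.
Here the string doesn't start with a match, so the call returns None, and `bool(None)` is False.

False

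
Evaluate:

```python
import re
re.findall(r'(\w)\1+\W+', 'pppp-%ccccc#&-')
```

['p', 'c']

The backreference `\1` re-matches whatever the first group consumed, character for character.
`findall` collects group 1 from each match (2 total).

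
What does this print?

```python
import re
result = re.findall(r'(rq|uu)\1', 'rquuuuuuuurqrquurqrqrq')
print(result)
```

['uu', 'uu', 'rq', 'rq']

After group 1 captures some text, `\1` only succeeds where that same text appears again.
Scanning left to right: at [2:6] match 'uuuu', group 1 = 'uu'; at [6:10] match 'uuuu', group 1 = 'uu'; at [10:14] match 'rqrq', group 1 = 'rq'; at [16:20] match 'rqrq', group 1 = 'rq'.
One capturing group, so `findall` returns just the captured substring from each match — 4 in all.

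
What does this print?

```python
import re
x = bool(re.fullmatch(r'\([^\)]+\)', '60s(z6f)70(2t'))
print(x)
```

False

`re.fullmatch` requires the pattern to consume the entire string.
Here the string isn't matched end-to-end, so the call returns None, and `bool(None)` is False.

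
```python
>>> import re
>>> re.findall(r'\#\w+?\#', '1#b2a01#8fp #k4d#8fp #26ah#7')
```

['#b2a01#', '#k4d#', '#26ah#']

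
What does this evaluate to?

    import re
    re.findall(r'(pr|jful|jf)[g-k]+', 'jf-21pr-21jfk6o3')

['jf']

With a single group, `findall` returns only what that group captured — 1 item.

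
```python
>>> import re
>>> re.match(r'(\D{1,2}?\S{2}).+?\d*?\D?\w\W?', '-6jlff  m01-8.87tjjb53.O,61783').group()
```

'-6jlff '

This matches 1 to 2 of a non-digit (lazy), then exactly 2 of a non-whitespace character (captured); then one or more of any character (lazy), then zero or more of a digit (lazy); then optionally a non-digit, then a word character, then optionally a non-word character.
A non-greedy quantifier consumes as few characters as it can — just enough that the remainder of the pattern still matches from where it stops; whatever follows it matches normally.
`match` is anchored at position 0; if the pattern doesn't fit there, it returns None.
The match spans [0:7] → '-6jlff '.
Captured: group 1 = '-6j'.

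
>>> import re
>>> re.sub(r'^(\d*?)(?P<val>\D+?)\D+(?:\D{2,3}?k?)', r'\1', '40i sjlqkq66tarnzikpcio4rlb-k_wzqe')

'4066tarnzikpcio4rlb-k_wzqe'

This matches anchored at the start of the string; then zero or more of a digit (lazy) (captured); then one or more of a non-digit (lazy) (captured as 'val'); then one or more of a non-digit; then 2 to 3 of a non-digit (lazy), then optionally a literal 'k' (non-capturing group).
Matches: at [0:10] → '40i sjlqkq'.
The replacement refers to a captured group, so each match is rewritten using its own captured text.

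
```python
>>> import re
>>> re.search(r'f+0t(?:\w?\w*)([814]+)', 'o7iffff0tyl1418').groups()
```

('8',)

This matches one or more of the literal 'f', then the literal '0t'; then optionally a word character, then zero or more of a word character (non-capturing group); then one or more of one of [814] (captured).
`re.search` tries every starting position until one works.
The match spans [3:15] → 'ffff0tyl1418'.
Captured: group 1 = '8'.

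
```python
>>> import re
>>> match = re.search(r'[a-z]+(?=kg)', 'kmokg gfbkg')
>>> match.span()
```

(0, 3)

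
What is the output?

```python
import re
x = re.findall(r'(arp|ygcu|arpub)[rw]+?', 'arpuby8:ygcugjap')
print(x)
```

[]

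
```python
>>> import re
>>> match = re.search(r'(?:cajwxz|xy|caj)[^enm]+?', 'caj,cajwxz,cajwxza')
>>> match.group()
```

The match spans [0:4] → 'caj,'.

'caj,'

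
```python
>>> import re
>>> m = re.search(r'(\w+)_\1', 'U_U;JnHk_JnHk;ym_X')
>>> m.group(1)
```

'U'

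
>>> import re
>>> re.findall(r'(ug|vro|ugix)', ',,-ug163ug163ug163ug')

One capturing group, so `findall` returns just the captured substring from each match — 4 in all.

['ug', 'ug', 'ug', 'ug']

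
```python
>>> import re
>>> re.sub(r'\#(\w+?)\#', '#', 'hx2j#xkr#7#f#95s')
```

'hx2j#7#95s'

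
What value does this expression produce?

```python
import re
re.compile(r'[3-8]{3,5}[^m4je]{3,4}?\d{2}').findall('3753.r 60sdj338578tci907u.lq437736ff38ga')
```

Pattern: 3 to 5 of a character in [3-8], then 3 to 4 of any character except [m4je] (lazy); then exactly 2 of a digit.
Matches: at [0:9] → '3753.r 60'; at [12:23] → '338578tci90'; at [28:38] → '437736ff38'.
No capturing groups, so `findall` returns the 3 full match strings.

['3753.r 60', '338578tci90', '437736ff38']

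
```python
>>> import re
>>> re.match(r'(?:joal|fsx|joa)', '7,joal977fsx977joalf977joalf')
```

`match` is anchored at position 0; if the pattern doesn't fit there, it returns None.
Here position 0 doesn't satisfy it, so the call returns None.

None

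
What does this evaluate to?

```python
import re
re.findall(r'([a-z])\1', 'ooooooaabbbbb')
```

['o', 'o', 'o', 'a', 'b', 'b']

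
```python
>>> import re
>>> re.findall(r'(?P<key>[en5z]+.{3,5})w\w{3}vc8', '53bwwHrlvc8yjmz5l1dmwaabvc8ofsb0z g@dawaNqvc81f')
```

['53bw', 'z5l1dm', 'z g@da']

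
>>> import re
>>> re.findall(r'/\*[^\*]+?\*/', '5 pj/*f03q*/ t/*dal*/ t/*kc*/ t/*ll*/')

Scanning left to right: at [4:12] → '/*f03q*/'; at [14:21] → '/*dal*/'; at [23:29] → '/*kc*/'; at [31:37] → '/*ll*/'.
Since nothing is captured, `findall` lists the 4 matched substrings directly.

['/*f03q*/', '/*dal*/', '/*kc*/', '/*ll*/']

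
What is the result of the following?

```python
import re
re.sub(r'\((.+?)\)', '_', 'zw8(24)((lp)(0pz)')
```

Matches: at [3:7] → '(24)'; at [7:12] → '((lp)'; at [12:17] → '(0pz)'.
Every occurrence is swapped for '_'.

'zw8___'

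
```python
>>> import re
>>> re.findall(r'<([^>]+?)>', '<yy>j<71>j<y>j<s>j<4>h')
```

['yy', '71', 'y', 's', '4']

`findall` collects group 1 from each match (5 total).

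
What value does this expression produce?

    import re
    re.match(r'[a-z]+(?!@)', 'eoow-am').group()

The negative lookahead/lookbehind blocks any match where the forbidden context is present.
With `match`, the pattern is implicitly anchored at the beginning.
The match spans [0:4] → 'eoow'.

'eoow'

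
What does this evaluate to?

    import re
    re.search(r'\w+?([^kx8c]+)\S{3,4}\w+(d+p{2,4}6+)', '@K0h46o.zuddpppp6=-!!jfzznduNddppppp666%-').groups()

The pattern matches one or more of a word character (lazy); then one or more of any character except [kx8c] (captured); then 3 to 4 of a non-whitespace character, then one or more of a word character; then one or more of the literal 'd', then 2 to 4 of a literal 'p', then one or more of a literal '6' (captured).
`re.search` tries every starting position until one works.
The match spans [1:17] → 'K0h46o.zuddpppp6'.
Captured: group 1 = '0h46o', group 2 = 'dpppp6'.

('0h46o', 'dpppp6')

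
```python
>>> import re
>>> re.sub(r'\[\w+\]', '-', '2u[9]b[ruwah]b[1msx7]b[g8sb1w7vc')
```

Matches: at [2:5] → '[9]'; at [6:13] → '[ruwah]'; at [14:21] → '[1msx7]'.
Every occurrence is swapped for '-'.

'2u-b-b-b[g8sb1w7vc'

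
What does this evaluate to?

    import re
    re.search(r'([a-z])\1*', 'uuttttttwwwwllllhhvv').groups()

The backreference `\1` re-matches whatever the first group consumed, character for character.
Unlike `match`, `search` isn't anchored — it looks for the pattern anywhere in the string.
The match spans [0:2] → 'uu'.
Captured: group 1 = 'u'.

('u',)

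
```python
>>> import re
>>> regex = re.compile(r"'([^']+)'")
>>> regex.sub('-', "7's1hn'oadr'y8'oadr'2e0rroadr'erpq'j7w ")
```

Every occurrence is swapped for '-'.

"7-oadr-oadr-erpq'j7w "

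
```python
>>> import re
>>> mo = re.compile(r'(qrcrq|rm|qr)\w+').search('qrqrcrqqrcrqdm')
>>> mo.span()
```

The match spans [0:14] → 'qrqrcrqqrcrqdm'.

(0, 14)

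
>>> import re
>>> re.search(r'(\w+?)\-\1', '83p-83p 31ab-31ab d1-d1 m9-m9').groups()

The match spans [0:7] → '83p-83p'.
Captured: group 1 = '83p'.

('83p',)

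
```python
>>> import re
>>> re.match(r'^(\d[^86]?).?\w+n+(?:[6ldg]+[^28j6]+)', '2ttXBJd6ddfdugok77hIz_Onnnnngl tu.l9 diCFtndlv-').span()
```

`match` is anchored at position 0; if the pattern doesn't fit there, it returns None.
The match spans [0:47] → '2ttXBJd6ddfdugok77hIz_Onnnnngl tu.l9 diCFtndlv-'.

(0, 47)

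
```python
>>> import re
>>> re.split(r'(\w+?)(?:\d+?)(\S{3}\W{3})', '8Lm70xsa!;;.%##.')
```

['', '8Lm', 'xsa!;;', '.%##.']

This matches one or more of a word character (lazy) (captured); then one or more of a digit (lazy) (non-capturing group); then exactly 3 of a non-whitespace character, then exactly 3 of a non-word character (captured).
Lazy quantifiers expand one character at a time until the remainder of the pattern can match.
Matches to split on: at [0:11] → '8Lm70xsa!;;'.
With a capturing group present, the delimiter's captured portion is kept in the result list.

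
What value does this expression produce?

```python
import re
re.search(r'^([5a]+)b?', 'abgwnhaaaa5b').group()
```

'ab'

This matches anchored at the start of the string; then one or more of one of [5a] (captured); then optionally a literal 'b'.
`re.search` tries every starting position until one works.
The match spans [0:2] → 'ab'.
Captured: group 1 = 'a'.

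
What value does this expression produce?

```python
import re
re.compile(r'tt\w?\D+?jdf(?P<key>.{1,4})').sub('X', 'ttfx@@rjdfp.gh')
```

This matches the literal 'tt', then optionally a word character; then one or more of a non-digit (lazy), then the literal 'jdf'; then 1 to 4 of any character (captured as 'key').
Matches: at [0:14] → 'ttfx@@rjdfp.gh'.
Each match is replaced by 'X'.

'X'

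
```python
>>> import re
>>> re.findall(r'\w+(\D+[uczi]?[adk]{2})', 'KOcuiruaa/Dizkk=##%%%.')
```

Pattern: one or more of a word character; then one or more of a non-digit, then optionally one of [uczi], then exactly 2 of one of [adk] (captured).
Walking the string: at [0:15] match 'KOcuiruaa/Dizkk', group 1 = '/Dizkk'.
Because there's exactly one group, `findall` drops the full match and keeps group 1 from the one hit.

['/Dizkk']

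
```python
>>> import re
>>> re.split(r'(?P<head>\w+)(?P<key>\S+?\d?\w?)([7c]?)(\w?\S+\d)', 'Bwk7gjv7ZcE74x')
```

['', 'Bwk7gjv7Zc', 'E', '', '74', 'x']

The group in the pattern means `split` returns the separators' captures alongside the pieces.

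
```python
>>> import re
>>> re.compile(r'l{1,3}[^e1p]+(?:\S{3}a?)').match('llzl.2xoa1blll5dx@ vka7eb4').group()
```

'llzl.2xoa1bl'

Pattern: 1 to 3 of the literal 'l', then one or more of any character except [e1p]; then exactly 3 of a non-whitespace character, then optionally the literal 'a' (non-capturing group).
With `match`, the pattern is implicitly anchored at the beginning.
The match spans [0:12] → 'llzl.2xoa1bl'.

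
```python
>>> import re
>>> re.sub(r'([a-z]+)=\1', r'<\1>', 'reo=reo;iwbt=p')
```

The backreference `\1` re-matches whatever the first group consumed, character for character.
Each match is replaced using the text its own group 1 captured.

'<reo>;iwbt=p'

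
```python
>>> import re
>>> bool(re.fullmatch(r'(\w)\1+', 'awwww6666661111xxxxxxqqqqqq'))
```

For `fullmatch`, every character of the input must be accounted for by the pattern.
Here the pattern can't cover the whole string, so the call returns None, and `bool(None)` is False.

False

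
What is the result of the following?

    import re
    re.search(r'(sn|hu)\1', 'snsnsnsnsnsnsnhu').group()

'snsn'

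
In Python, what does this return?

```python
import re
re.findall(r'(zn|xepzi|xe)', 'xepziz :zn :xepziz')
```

['xepzi', 'zn', 'xepzi']

`|` is ordered: at each position the engine commits to the first alternative that works.
Matches: at [0:5] match 'xepzi', group 1 = 'xepzi'; at [8:10] match 'zn', group 1 = 'zn'; at [12:17] match 'xepzi', group 1 = 'xepzi'.
`findall` collects group 1 from each match (3 total).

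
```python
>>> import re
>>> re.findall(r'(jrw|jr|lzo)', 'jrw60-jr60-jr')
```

['jrw', 'jr', 'jr']

Alternation tries branches left to right and keeps the first one that lets the overall match succeed at that position.
`findall` collects group 1 from each match (3 total).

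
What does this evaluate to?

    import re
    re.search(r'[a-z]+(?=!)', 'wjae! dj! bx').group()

'wjae'

The `(?=…)`/`(?<=…)` assertion just peeks at neighbouring text; it doesn't advance the match position.
`re.search` tries every starting position until one works.
The match spans [0:4] → 'wjae'.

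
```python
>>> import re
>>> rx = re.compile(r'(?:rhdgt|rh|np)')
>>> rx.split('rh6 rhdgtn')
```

['', '6 ', 'n']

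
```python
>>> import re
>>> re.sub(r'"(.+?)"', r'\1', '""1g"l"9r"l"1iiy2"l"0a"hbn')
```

A `+?`/`*?`/`{m,n}?` starts at its minimum and grows only as far as needed for what follows to match.
Matches: at [0:5] → '""1g"'; at [6:10] → '"9r"'; at [11:18] → '"1iiy2"'; at [19:23] → '"0a"'.
Each match is replaced using the text its own group 1 captured.

'"1gl9rl1iiy2l0ahbn'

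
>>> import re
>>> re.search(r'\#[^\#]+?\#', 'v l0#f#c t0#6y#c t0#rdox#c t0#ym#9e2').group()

The match spans [4:7] → '#f#'.

'#f#'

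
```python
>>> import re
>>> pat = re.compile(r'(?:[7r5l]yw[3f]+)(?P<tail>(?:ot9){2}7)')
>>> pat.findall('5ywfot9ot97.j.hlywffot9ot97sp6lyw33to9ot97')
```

['ot9ot97', 'ot9ot97']

`findall` collects group 1 from each match (2 total).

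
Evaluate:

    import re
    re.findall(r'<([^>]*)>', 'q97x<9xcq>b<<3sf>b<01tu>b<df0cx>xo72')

['9xcq', '<3sf', '01tu', 'df0cx']

Walking the string: at [4:10] match '<9xcq>', group 1 = '9xcq'; at [11:17] match '<<3sf>', group 1 = '<3sf'; at [18:24] match '<01tu>', group 1 = '01tu'; at [25:32] match '<df0cx>', group 1 = 'df0cx'.
Because there's exactly one group, `findall` drops the full match and keeps group 1 from each hit.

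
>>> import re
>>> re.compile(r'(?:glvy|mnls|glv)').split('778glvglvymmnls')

Alternation tries branches left to right and keeps the first one that lets the overall match succeed at that position.
Matches to split on: at [3:6] → 'glv'; at [6:10] → 'glvy'; at [11:15] → 'mnls'.
Each match becomes a cut point; 4 segments remain.

['778', '', 'm', '']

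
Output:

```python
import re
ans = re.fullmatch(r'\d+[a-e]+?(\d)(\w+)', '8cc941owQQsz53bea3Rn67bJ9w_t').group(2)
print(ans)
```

Pattern: one or more of a digit; then one or more of a character in [a-e] (lazy); then a digit (captured); then one or more of a word character (captured).
`re.fullmatch` requires the pattern to consume the entire string.
The match spans [0:28] → '8cc941owQQsz53bea3Rn67bJ9w_t'.
Captured: group 1 = '9', group 2 = '41owQQsz53bea3Rn67bJ9w_t'.

41owQQsz53bea3Rn67bJ9w_t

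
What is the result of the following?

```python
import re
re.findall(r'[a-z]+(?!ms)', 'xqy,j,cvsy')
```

['xqy', 'j', 'cvsy']

The negative lookaround is zero-width — it rules out positions where the adjacent text would match, without consuming anything.
No capturing groups, so `findall` returns the 3 full match strings.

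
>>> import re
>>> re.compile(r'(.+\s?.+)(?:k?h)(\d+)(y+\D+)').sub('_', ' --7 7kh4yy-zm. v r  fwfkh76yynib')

'_'

Every occurrence is swapped for '_'.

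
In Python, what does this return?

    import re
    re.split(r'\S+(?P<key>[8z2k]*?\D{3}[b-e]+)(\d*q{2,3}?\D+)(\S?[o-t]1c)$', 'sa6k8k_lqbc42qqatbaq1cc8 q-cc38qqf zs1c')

['', ' q-cc', '38qqf z', 's1c', '']

Pattern: one or more of a non-whitespace character; then zero or more of one of [8z2k] (lazy), then exactly 3 of a non-digit, then one or more of a character in [b-e] (captured as 'key'); then zero or more of a digit, then 2 to 3 of the literal 'q' (lazy), then one or more of a non-digit (captured); then optionally a non-whitespace character, then a character in [o-t], then the literal '1c' (captured); then anchored at the end.
`re.split` interleaves the captured-group text with the surrounding fragments.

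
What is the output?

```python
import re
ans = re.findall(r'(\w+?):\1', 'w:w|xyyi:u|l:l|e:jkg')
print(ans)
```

['w', 'l']

`\1` is not a pattern — it's the concrete string captured by group 1, re-applied verbatim.
Walking the string: at [0:3] match 'w:w', group 1 = 'w'; at [11:14] match 'l:l', group 1 = 'l'.
Because there's exactly one group, `findall` drops the full match and keeps group 1 from each hit.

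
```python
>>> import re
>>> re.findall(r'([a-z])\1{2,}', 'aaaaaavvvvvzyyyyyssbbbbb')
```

['a', 'v', 'y', 'b']

`\1` has to match the exact text group 1 already captured.
One capturing group, so `findall` returns just the captured substring from each match — 4 in all.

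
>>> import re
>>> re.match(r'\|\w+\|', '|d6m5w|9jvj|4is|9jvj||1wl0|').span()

(0, 7)

`match` is anchored at position 0; if the pattern doesn't fit there, it returns None.
The match spans [0:7] → '|d6m5w|'.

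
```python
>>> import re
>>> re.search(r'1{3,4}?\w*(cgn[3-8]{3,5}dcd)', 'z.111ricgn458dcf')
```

None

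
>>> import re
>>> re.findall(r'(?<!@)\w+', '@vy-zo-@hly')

The negative lookahead/lookbehind blocks any match where the forbidden context is present.
Scanning left to right: at [2:3] → 'y'; at [4:6] → 'zo'; at [9:11] → 'ly'.
No capturing groups, so `findall` returns the 3 full match strings.

['y', 'zo', 'ly']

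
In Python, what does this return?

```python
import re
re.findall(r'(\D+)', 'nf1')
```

['nf']

`findall` collects group 1 from the one match (1 total).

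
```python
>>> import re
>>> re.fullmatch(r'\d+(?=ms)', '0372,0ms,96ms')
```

None

The `(?=…)`/`(?<=…)` assertion just peeks at neighbouring text; it doesn't advance the match position.
For `fullmatch`, every character of the input must be accounted for by the pattern.
Here there's no way to consume every character, so the call returns None.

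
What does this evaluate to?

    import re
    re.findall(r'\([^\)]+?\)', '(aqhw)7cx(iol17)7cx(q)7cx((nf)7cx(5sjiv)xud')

Matches: at [0:6] → '(aqhw)'; at [9:16] → '(iol17)'; at [19:22] → '(q)'; at [25:30] → '((nf)'; at [33:40] → '(5sjiv)'.
Since nothing is captured, `findall` lists the 5 matched substrings directly.

['(aqhw)', '(iol17)', '(q)', '((nf)', '(5sjiv)']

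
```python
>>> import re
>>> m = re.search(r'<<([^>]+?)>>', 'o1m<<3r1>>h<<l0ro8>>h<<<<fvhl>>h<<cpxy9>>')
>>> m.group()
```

'<<3r1>>'

`re.search` tries every starting position until one works.
The match spans [3:10] → '<<3r1>>'.
Captured: group 1 = '3r1'.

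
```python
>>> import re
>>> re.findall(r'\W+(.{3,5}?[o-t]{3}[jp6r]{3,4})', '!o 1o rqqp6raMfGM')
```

['o 1o rqqp6r']

The pattern matches one or more of a non-word character; then 3 to 5 of any character (lazy), then exactly 3 of a character in [o-t], then 3 to 4 of one of [jp6r] (captured).
Matches: at [0:12] match '!o 1o rqqp6r', group 1 = 'o 1o rqqp6r'.
`findall` collects group 1 from the one match (1 total).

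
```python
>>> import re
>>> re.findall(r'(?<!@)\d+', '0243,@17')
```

The negative lookaround is zero-width — it rules out positions where the adjacent text would match, without consuming anything.
Walking the string: at [0:4] → '0243'; at [7:8] → '7'.
`findall` yields the raw match text (2 of them) because the pattern has no groups.

['0243', '7']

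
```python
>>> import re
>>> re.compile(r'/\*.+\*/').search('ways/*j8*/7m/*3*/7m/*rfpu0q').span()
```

(4, 17)

Unlike `match`, `search` isn't anchored — it looks for the pattern anywhere in the string.
The match spans [4:17] → '/*j8*/7m/*3*/'.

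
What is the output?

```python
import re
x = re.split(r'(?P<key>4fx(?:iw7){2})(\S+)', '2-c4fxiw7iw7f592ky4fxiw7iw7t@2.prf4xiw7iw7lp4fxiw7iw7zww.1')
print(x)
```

['2-c', '4fxiw7iw7', 'f592ky4fxiw7iw7t@2.prf4xiw7iw7lp4fxiw7iw7zww.1', '']

The pattern matches the literal '4fx', then the literal 'iw7' repeated 2 times (captured as 'key'); then one or more of a non-whitespace character (captured).
The group in the pattern means `split` returns the separators' captures alongside the pieces.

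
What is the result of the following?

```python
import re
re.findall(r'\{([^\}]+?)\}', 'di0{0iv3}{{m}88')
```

['0iv3', '{m']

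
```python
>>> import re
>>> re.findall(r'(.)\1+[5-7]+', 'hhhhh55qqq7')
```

After group 1 captures some text, `\1` only succeeds where that same text appears again.
Walking the string: at [0:7] match 'hhhhh55', group 1 = 'h'; at [7:11] match 'qqq7', group 1 = 'q'.
Because there's exactly one group, `findall` drops the full match and keeps group 1 from each hit.

['h', 'q']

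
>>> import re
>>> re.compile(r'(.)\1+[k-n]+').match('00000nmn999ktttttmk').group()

'00000nmn'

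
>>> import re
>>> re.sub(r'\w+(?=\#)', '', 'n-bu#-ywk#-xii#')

'n-#-#-#'

The `(?=…)`/`(?<=…)` assertion just peeks at neighbouring text; it doesn't advance the match position.
Matches: at [2:4] → 'bu'; at [6:9] → 'ywk'; at [11:14] → 'xii'.
Every occurrence is swapped for ''.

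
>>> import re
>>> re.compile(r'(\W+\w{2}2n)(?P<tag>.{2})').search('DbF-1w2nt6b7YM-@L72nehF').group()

Pattern: one or more of a non-word character, then exactly 2 of a word character, then the literal '2n' (captured); then exactly 2 of any character (captured as 'tag').
The match spans [3:10] → '-1w2nt6'.

'-1w2nt6'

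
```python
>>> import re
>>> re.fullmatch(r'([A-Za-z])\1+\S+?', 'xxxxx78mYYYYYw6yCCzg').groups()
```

The match spans [0:20] → 'xxxxx78mYYYYYw6yCCzg'.
Captured: group 1 = 'x'.

('x',)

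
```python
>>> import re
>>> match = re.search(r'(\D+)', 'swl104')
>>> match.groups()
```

('swl',)

The match spans [0:3] → 'swl'.
Captured: group 1 = 'swl'.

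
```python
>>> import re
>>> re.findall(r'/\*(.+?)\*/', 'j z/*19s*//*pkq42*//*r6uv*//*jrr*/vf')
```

['19s', 'pkq42', 'r6uv', 'jrr']

Walking the string: at [3:10] match '/*19s*/', group 1 = '19s'; at [10:19] match '/*pkq42*/', group 1 = 'pkq42'; at [19:27] match '/*r6uv*/', group 1 = 'r6uv'; at [27:34] match '/*jrr*/', group 1 = 'jrr'.
`findall` collects group 1 from each match (4 total).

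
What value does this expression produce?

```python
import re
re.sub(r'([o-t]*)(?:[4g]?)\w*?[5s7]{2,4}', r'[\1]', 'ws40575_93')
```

'[]_93'

Pattern: zero or more of a character in [o-t] (captured); then optionally one of [4g] (non-capturing group); then zero or more of a word character (lazy), then 2 to 4 of one of [5s7].
Matches: at [0:7] → 'ws40575'.
The replacement refers to a captured group, so each match is rewritten using its own captured text.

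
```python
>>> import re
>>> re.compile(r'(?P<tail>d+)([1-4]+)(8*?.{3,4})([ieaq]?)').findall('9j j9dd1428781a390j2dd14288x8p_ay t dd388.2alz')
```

Lazy quantifiers expand one character at a time until the remainder of the pattern can match.
`findall` packs the 4 group values into a tuple for every match.

[('dd', '142', '8781', 'a'), ('dd', '142', '88x8', ''), ('dd', '3', '88.2', 'a')]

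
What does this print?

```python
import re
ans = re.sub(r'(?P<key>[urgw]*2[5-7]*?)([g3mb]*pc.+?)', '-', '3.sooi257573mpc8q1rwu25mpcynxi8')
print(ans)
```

Because the quantifier is non-greedy, it stops expanding at the earliest point where the rest of the pattern can succeed.
`sub` substitutes '-' at each match site.

3.sooi-q1-nxi8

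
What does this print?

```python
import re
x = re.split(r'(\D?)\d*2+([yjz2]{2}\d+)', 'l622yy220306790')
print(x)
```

['', 'l', 'yy220306790', '']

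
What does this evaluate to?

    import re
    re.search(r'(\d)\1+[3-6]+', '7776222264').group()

'7776'

After group 1 captures some text, `\1` only succeeds where that same text appears again.
The match spans [0:4] → '7776'.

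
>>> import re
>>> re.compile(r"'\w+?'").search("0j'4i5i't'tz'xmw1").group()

"'4i5i'"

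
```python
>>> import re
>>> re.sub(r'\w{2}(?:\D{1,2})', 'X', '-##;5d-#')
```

The pattern matches exactly 2 of a word character; then 1 to 2 of a non-digit (non-capturing group).
Matches: at [4:8] → '5d-#'.
Every occurrence is swapped for 'X'.

'-##;X'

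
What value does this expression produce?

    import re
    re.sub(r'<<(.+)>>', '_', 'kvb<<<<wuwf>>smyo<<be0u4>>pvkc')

'kvb_pvkc'

Every occurrence is swapped for '_'.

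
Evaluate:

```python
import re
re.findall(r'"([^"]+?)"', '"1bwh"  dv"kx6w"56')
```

Scanning left to right: at [0:6] match '"1bwh"', group 1 = '1bwh'; at [10:16] match '"kx6w"', group 1 = 'kx6w'.
With a single group, `findall` returns only what that group captured — 2 items.

['1bwh', 'kx6w']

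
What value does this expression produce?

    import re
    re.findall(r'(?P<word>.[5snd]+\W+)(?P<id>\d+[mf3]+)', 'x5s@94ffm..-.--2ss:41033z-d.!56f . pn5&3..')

[('x5s@', '94ffm'), ('2ss:', '41033'), ('-d.!', '56f')]

The pattern matches any character, then one or more of one of [5snd], then one or more of a non-word character (captured as 'word'); then one or more of a digit, then one or more of one of [mf3] (captured as 'id').
Matches: at [0:9] match 'x5s@94ffm', groups = ('x5s@', '94ffm'); at [15:24] match '2ss:41033', groups = ('2ss:', '41033'); at [25:32] match '-d.!56f', groups = ('-d.!', '56f').
2 groups means each result is a tuple of 2 captured strings — 3 here.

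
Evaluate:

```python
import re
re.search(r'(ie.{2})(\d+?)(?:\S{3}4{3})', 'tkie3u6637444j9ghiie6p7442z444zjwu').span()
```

The pattern matches the literal 'ie', then exactly 2 of any character (captured); then one or more of a digit (lazy) (captured); then exactly 3 of a non-whitespace character, then exactly 3 of the literal '4' (non-capturing group).
`re.search` scans for the first position where the pattern succeeds.
The match spans [2:13] → 'ie3u6637444'.
Captured: group 1 = 'ie3u', group 2 = '6'.

(2, 13)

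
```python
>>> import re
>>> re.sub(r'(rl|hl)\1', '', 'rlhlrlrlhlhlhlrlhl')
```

After group 1 captures some text, `\1` only succeeds where that same text appears again.
`sub` substitutes '' at each match site.

'rlhlhlrlhl'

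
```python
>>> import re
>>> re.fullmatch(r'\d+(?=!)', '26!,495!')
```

Because the assertion is zero-width, the text it checks is not consumed and won't appear in the result.
For `fullmatch`, every character of the input must be accounted for by the pattern.
Here the pattern can't cover the whole string, so the call returns None.

None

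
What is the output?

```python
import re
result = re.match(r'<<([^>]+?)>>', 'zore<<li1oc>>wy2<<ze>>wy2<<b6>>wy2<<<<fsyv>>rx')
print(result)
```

`re.match` only tries the pattern at the start of the string.
Here position 0 doesn't satisfy it, so the call returns None.

None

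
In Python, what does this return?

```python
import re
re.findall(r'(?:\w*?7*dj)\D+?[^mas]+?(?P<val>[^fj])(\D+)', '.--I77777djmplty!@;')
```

The pattern matches zero or more of a word character (lazy), then zero or more of a literal '7', then the literal 'dj' (non-capturing group); then one or more of a non-digit (lazy); then one or more of any character except [mas] (lazy); then any character except [fj] (captured as 'val'); then one or more of a non-digit (captured).
A non-greedy quantifier consumes as few characters as it can — just enough that the remainder of the pattern still matches from where it stops; whatever follows it matches normally.
Walking the string: at [3:19] match 'I77777djmplty!@;', groups = ('l', 'ty!@;').
`findall` packs the 2 group values into a tuple for every match.

[('l', 'ty!@;')]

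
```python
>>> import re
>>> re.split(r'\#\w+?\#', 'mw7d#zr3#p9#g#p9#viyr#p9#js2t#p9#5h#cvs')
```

The string is cut at each match, leaving 6 pieces.

['mw7d', 'p9', 'p9', 'p9', 'p9', 'cvs']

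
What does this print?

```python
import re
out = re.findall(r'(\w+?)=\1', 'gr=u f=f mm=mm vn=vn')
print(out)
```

['f', 'mm', 'vn']

A backreference is literal: `\1` must see the identical characters the first group matched.
Matches: at [5:8] match 'f=f', group 1 = 'f'; at [9:14] match 'mm=mm', group 1 = 'mm'; at [15:20] match 'vn=vn', group 1 = 'vn'.
With a single group, `findall` returns only what that group captured — 3 items.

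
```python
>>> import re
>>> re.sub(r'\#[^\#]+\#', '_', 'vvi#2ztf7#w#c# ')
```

'vvi_w_ '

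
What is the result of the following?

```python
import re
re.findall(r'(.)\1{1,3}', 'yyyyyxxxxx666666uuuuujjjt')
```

['y', 'x', '6', '6', 'u', 'j']

A backreference is literal: `\1` must see the identical characters the first group matched.
With a single group, `findall` returns only what that group captured — 6 items.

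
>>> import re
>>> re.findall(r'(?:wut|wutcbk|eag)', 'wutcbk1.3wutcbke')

['wut', 'wut']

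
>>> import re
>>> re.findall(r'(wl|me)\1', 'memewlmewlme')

['me']

A backreference is literal: `\1` must see the identical characters the first group matched.
Walking the string: at [0:4] match 'meme', group 1 = 'me'.
One capturing group, so `findall` returns just the captured substring from the one match — 1 in all.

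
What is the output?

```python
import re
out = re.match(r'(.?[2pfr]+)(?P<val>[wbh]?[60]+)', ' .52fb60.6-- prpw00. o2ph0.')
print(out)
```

None

`match` is anchored at position 0; if the pattern doesn't fit there, it returns None.
Here the pattern fails at index 0, so the call returns None.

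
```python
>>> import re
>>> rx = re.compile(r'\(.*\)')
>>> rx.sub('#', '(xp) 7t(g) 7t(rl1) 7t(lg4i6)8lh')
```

'#8lh'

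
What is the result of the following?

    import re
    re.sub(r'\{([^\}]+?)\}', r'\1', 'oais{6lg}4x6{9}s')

Each match is replaced using the text its own group 1 captured.

'oais6lg4x69s'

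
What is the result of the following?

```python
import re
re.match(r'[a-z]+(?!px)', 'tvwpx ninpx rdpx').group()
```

With `match`, the pattern is implicitly anchored at the beginning.
The match spans [0:5] → 'tvwpx'.

'tvwpx'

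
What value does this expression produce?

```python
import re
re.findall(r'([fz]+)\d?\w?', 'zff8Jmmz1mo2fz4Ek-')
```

['zff', 'z', 'fz']

One capturing group, so `findall` returns just the captured substring from each match — 3 in all.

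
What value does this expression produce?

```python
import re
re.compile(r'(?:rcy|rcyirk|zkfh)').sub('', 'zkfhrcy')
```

''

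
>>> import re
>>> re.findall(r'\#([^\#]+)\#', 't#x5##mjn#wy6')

['x5', 'mjn']

With a single group, `findall` returns only what that group captured — 2 items.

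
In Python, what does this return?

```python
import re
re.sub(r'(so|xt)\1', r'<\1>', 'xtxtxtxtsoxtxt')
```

A backreference is literal: `\1` must see the identical characters the first group matched.
Matches: at [0:4] → 'xtxt'; at [4:8] → 'xtxt'; at [10:14] → 'xtxt'.
Each match is replaced using the text its own group 1 captured.

'<xt><xt>so<xt>'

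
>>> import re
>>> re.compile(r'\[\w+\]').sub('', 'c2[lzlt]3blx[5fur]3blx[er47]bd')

'c23blx3blxbd'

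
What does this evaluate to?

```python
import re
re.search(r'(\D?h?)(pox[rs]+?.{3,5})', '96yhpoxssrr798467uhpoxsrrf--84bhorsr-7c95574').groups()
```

('yh', 'poxssrr79')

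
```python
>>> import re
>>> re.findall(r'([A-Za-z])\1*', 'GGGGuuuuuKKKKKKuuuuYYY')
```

`\1` has to match the exact text group 1 already captured.
Scanning left to right: at [0:4] match 'GGGG', group 1 = 'G'; at [4:9] match 'uuuuu', group 1 = 'u'; at [9:15] match 'KKKKKK', group 1 = 'K'; at [15:19] match 'uuuu', group 1 = 'u'; at [19:22] match 'YYY', group 1 = 'Y'.
One capturing group, so `findall` returns just the captured substring from each match — 5 in all.

['G', 'u', 'K', 'u', 'Y']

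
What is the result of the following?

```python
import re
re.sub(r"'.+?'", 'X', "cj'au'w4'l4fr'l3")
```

'cjXw4Xl3'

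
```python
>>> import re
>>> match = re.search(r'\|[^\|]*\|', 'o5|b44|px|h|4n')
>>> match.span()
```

`re.search` tries every starting position until one works.
The match spans [2:7] → '|b44|'.

(2, 7)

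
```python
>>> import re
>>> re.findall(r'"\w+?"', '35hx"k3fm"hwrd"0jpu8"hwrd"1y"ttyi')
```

['"k3fm"', '"0jpu8"', '"1y"']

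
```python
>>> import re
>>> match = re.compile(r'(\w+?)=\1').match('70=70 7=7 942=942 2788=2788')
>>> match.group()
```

`re.match` only tries the pattern at the start of the string.
The match spans [0:5] → '70=70'.

'70=70'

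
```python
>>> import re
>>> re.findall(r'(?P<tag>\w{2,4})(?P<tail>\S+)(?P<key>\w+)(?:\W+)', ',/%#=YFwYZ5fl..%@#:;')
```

3 groups means the one result is a tuple of 3 captured strings — 1 here.

[('YFwY', 'Z5f', 'l')]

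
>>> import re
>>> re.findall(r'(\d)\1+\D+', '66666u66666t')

A backreference is literal: `\1` must see the identical characters the first group matched.
Matches: at [0:6] match '66666u', group 1 = '6'; at [6:12] match '66666t', group 1 = '6'.
One capturing group, so `findall` returns just the captured substring from each match — 2 in all.

['6', '6']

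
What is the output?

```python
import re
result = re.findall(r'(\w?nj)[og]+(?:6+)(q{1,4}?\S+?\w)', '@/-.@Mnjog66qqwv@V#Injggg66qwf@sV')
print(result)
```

[('Mnj', 'qqw'), ('Inj', 'qwf')]

Pattern: optionally a word character, then the literal 'nj' (captured); then one or more of one of [og]; then one or more of a literal '6' (non-capturing group); then 1 to 4 of the literal 'q' (lazy), then one or more of a non-whitespace character (lazy), then a word character (captured).
With the lazy modifier that quantifier settles for the fewest repetitions that let the rest of the pattern succeed (the atoms after it are unaffected and can still be greedy).
Matches: at [5:15] match 'Mnjog66qqw', groups = ('Mnj', 'qqw'); at [19:30] match 'Injggg66qwf', groups = ('Inj', 'qwf').
`findall` packs the 2 group values into a tuple for every match.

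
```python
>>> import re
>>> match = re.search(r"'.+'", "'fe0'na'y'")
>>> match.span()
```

(0, 10)

`re.search` scans for the first position where the pattern succeeds.
The match spans [0:10] → "'fe0'na'y'".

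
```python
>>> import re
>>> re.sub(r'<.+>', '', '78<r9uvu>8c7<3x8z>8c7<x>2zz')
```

Matches: at [2:24] → '<r9uvu>8c7<3x8z>8c7<x>'.
Every occurrence is swapped for ''.

'782zz'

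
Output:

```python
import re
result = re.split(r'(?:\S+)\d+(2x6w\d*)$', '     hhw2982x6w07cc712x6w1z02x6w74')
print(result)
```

This matches one or more of a non-whitespace character (non-capturing group); then one or more of a digit; then the literal '2x6', then a literal 'w', then zero or more of a digit (captured); then anchored at the end.
The group in the pattern means `split` returns the separators' captures alongside the pieces.

['     ', '2x6w74', '']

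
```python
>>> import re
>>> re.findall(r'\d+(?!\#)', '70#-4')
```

['7', '4']

The negative lookahead/lookbehind blocks any match where the forbidden context is present.
With no groups in the pattern, `findall` gives back each whole match — 2 here.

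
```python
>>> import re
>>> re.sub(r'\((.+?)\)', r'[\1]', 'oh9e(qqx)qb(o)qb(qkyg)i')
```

'oh9e[qqx]qb[o]qb[qkyg]i'

A `+?`/`*?`/`{m,n}?` starts at its minimum and grows only as far as needed for what follows to match.
`\1` in the replacement pulls in group 1's text for each match.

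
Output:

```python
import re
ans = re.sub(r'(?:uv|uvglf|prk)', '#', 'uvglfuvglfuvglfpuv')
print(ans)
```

Alternation isn't longest-match — the leftmost alternative that fits at this position is chosen.
Every occurrence is swapped for '#'.

#glf#glf#glfp#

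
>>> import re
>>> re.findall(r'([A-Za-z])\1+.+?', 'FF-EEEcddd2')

['F', 'E', 'd']

`\1` is not a pattern — it's the concrete string captured by group 1, re-applied verbatim.
One capturing group, so `findall` returns just the captured substring from each match — 3 in all.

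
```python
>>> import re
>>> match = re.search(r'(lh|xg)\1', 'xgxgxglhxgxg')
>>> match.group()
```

'xgxg'

The backreference `\1` re-matches whatever the first group consumed, character for character.
The match spans [0:4] → 'xgxg'.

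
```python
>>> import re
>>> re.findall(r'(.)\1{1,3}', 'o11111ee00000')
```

The backreference `\1` re-matches whatever the first group consumed, character for character.
Matches: at [1:5] match '1111', group 1 = '1'; at [6:8] match 'ee', group 1 = 'e'; at [8:12] match '0000', group 1 = '0'.
With a single group, `findall` returns only what that group captured — 3 items.

['1', 'e', '0']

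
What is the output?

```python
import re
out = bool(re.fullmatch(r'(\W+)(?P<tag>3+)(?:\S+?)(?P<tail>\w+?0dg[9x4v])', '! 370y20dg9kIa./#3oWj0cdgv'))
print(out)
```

False

The pattern matches one or more of a non-word character (captured); then one or more of a literal '3' (captured as 'tag'); then one or more of a non-whitespace character (lazy) (non-capturing group); then one or more of a word character (lazy), then the literal '0dg', then one of [9x4v] (captured as 'tail').
For `fullmatch`, every character of the input must be accounted for by the pattern.
Here the string isn't matched end-to-end, so the call returns None, and `bool(None)` is False.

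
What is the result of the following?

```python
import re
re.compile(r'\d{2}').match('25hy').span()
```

(0, 2)

The pattern matches exactly 2 of a digit.
`re.match` won't scan ahead — the pattern has to work from the very first character.
The match spans [0:2] → '25'.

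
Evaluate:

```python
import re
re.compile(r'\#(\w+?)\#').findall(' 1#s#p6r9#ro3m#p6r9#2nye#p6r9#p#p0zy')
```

Scanning left to right: at [2:5] match '#s#', group 1 = 's'; at [9:15] match '#ro3m#', group 1 = 'ro3m'; at [19:25] match '#2nye#', group 1 = '2nye'; at [29:32] match '#p#', group 1 = 'p'.
With a single group, `findall` returns only what that group captured — 4 items.

['s', 'ro3m', '2nye', 'p']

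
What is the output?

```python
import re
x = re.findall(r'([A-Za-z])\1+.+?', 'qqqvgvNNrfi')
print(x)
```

The backreference `\1` re-matches whatever the first group consumed, character for character.
`findall` collects group 1 from each match (2 total).

['q', 'N']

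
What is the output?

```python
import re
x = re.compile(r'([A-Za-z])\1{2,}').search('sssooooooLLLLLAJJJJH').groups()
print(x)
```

('s',)

`\1` is not a pattern — it's the concrete string captured by group 1, re-applied verbatim.
`re.search` scans for the first position where the pattern succeeds.
The match spans [0:3] → 'sss'.
Captured: group 1 = 's'.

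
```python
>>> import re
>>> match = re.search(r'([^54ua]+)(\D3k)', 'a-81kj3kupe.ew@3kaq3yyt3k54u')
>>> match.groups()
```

('-81k', 'j3k')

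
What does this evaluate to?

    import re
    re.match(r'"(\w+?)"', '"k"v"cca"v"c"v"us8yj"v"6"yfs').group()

`re.match` won't scan ahead — the pattern has to work from the very first character.
The match spans [0:3] → '"k"'.
Captured: group 1 = 'k'.

'"k"'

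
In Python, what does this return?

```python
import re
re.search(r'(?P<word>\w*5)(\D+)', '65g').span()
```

This matches zero or more of a word character, then a literal '5' (captured as 'word'); then one or more of a non-digit (captured).
Unlike `match`, `search` isn't anchored — it looks for the pattern anywhere in the string.
The match spans [0:3] → '65g'.
Captured: group 1 = '65', group 2 = 'g'.

(0, 3)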